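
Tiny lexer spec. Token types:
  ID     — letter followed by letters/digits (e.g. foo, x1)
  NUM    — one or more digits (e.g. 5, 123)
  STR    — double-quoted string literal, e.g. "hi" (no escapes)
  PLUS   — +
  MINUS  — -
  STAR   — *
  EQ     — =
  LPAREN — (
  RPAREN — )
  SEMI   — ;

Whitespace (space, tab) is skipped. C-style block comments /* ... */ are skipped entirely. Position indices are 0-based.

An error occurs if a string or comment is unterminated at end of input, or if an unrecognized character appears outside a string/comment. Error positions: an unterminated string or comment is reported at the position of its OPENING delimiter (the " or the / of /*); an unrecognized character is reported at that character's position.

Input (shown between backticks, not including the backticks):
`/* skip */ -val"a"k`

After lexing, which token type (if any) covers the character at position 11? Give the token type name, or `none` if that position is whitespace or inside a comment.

Answer: MINUS

Derivation:
pos=0: enter COMMENT mode (saw '/*')
exit COMMENT mode (now at pos=10)
pos=11: emit MINUS '-'
pos=12: emit ID 'val' (now at pos=15)
pos=15: enter STRING mode
pos=15: emit STR "a" (now at pos=18)
pos=18: emit ID 'k' (now at pos=19)
DONE. 4 tokens: [MINUS, ID, STR, ID]
Position 11: char is '-' -> MINUS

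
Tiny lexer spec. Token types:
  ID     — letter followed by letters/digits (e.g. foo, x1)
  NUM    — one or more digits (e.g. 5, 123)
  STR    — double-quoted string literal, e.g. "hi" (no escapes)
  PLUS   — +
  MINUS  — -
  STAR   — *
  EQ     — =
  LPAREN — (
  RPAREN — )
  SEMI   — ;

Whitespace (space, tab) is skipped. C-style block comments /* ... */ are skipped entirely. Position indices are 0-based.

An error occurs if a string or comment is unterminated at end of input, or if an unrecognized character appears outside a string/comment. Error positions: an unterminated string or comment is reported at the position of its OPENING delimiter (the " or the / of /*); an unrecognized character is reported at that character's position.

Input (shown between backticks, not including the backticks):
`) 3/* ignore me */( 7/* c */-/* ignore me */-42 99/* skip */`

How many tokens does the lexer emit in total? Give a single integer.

pos=0: emit RPAREN ')'
pos=2: emit NUM '3' (now at pos=3)
pos=3: enter COMMENT mode (saw '/*')
exit COMMENT mode (now at pos=18)
pos=18: emit LPAREN '('
pos=20: emit NUM '7' (now at pos=21)
pos=21: enter COMMENT mode (saw '/*')
exit COMMENT mode (now at pos=28)
pos=28: emit MINUS '-'
pos=29: enter COMMENT mode (saw '/*')
exit COMMENT mode (now at pos=44)
pos=44: emit MINUS '-'
pos=45: emit NUM '42' (now at pos=47)
pos=48: emit NUM '99' (now at pos=50)
pos=50: enter COMMENT mode (saw '/*')
exit COMMENT mode (now at pos=60)
DONE. 8 tokens: [RPAREN, NUM, LPAREN, NUM, MINUS, MINUS, NUM, NUM]

Answer: 8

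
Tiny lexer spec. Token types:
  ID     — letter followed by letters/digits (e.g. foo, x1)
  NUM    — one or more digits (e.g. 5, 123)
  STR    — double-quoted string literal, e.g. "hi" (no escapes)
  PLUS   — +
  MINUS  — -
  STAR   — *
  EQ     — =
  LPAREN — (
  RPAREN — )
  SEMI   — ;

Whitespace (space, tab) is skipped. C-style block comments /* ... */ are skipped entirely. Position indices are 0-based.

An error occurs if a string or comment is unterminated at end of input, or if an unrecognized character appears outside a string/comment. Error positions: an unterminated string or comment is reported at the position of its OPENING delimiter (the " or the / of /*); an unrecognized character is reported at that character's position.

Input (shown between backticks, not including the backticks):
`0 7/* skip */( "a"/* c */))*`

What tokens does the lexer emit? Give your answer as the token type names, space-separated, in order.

pos=0: emit NUM '0' (now at pos=1)
pos=2: emit NUM '7' (now at pos=3)
pos=3: enter COMMENT mode (saw '/*')
exit COMMENT mode (now at pos=13)
pos=13: emit LPAREN '('
pos=15: enter STRING mode
pos=15: emit STR "a" (now at pos=18)
pos=18: enter COMMENT mode (saw '/*')
exit COMMENT mode (now at pos=25)
pos=25: emit RPAREN ')'
pos=26: emit RPAREN ')'
pos=27: emit STAR '*'
DONE. 7 tokens: [NUM, NUM, LPAREN, STR, RPAREN, RPAREN, STAR]

Answer: NUM NUM LPAREN STR RPAREN RPAREN STAR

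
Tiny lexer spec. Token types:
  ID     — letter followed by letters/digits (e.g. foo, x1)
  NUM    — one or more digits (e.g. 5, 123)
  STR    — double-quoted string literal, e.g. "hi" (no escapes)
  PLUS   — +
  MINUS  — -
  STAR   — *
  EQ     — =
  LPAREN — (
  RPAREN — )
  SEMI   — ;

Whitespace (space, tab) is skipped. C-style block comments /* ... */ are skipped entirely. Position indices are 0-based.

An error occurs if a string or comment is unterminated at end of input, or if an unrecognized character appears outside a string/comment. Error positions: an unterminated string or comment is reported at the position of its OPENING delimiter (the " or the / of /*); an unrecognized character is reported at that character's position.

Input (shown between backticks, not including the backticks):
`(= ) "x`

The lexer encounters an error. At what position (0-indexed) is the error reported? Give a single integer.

Answer: 5

Derivation:
pos=0: emit LPAREN '('
pos=1: emit EQ '='
pos=3: emit RPAREN ')'
pos=5: enter STRING mode
pos=5: ERROR — unterminated string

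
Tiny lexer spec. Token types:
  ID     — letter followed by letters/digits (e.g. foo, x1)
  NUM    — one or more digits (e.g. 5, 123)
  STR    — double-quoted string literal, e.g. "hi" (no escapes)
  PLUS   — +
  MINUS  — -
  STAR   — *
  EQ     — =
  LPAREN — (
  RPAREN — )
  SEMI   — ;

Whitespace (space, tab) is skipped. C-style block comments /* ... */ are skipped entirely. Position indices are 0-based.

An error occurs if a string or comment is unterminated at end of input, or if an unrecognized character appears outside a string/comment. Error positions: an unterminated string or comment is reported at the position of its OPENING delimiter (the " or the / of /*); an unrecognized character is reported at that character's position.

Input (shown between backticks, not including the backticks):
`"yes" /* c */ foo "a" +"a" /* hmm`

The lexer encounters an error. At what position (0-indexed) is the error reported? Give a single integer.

Answer: 27

Derivation:
pos=0: enter STRING mode
pos=0: emit STR "yes" (now at pos=5)
pos=6: enter COMMENT mode (saw '/*')
exit COMMENT mode (now at pos=13)
pos=14: emit ID 'foo' (now at pos=17)
pos=18: enter STRING mode
pos=18: emit STR "a" (now at pos=21)
pos=22: emit PLUS '+'
pos=23: enter STRING mode
pos=23: emit STR "a" (now at pos=26)
pos=27: enter COMMENT mode (saw '/*')
pos=27: ERROR — unterminated comment (reached EOF)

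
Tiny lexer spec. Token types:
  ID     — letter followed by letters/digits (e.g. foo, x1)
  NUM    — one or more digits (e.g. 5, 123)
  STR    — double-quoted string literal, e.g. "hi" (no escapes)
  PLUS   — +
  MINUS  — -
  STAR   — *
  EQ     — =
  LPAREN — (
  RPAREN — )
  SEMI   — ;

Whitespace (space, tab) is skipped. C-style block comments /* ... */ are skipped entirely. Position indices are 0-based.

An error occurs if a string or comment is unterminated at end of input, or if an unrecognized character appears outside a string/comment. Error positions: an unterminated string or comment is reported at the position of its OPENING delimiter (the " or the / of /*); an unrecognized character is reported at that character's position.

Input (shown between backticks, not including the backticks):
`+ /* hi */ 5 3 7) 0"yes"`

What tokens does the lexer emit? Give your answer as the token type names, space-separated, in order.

Answer: PLUS NUM NUM NUM RPAREN NUM STR

Derivation:
pos=0: emit PLUS '+'
pos=2: enter COMMENT mode (saw '/*')
exit COMMENT mode (now at pos=10)
pos=11: emit NUM '5' (now at pos=12)
pos=13: emit NUM '3' (now at pos=14)
pos=15: emit NUM '7' (now at pos=16)
pos=16: emit RPAREN ')'
pos=18: emit NUM '0' (now at pos=19)
pos=19: enter STRING mode
pos=19: emit STR "yes" (now at pos=24)
DONE. 7 tokens: [PLUS, NUM, NUM, NUM, RPAREN, NUM, STR]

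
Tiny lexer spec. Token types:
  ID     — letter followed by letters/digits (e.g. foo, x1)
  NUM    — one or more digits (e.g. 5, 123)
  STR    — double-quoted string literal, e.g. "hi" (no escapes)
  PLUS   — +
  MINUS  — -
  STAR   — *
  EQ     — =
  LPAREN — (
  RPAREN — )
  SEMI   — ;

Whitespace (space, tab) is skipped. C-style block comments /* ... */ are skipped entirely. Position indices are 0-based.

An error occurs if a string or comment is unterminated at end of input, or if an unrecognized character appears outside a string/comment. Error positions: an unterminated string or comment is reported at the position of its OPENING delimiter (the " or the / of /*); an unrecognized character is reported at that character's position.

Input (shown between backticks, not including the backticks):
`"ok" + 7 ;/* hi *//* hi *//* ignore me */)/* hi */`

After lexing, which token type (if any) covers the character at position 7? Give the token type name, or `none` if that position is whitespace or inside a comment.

Answer: NUM

Derivation:
pos=0: enter STRING mode
pos=0: emit STR "ok" (now at pos=4)
pos=5: emit PLUS '+'
pos=7: emit NUM '7' (now at pos=8)
pos=9: emit SEMI ';'
pos=10: enter COMMENT mode (saw '/*')
exit COMMENT mode (now at pos=18)
pos=18: enter COMMENT mode (saw '/*')
exit COMMENT mode (now at pos=26)
pos=26: enter COMMENT mode (saw '/*')
exit COMMENT mode (now at pos=41)
pos=41: emit RPAREN ')'
pos=42: enter COMMENT mode (saw '/*')
exit COMMENT mode (now at pos=50)
DONE. 5 tokens: [STR, PLUS, NUM, SEMI, RPAREN]
Position 7: char is '7' -> NUM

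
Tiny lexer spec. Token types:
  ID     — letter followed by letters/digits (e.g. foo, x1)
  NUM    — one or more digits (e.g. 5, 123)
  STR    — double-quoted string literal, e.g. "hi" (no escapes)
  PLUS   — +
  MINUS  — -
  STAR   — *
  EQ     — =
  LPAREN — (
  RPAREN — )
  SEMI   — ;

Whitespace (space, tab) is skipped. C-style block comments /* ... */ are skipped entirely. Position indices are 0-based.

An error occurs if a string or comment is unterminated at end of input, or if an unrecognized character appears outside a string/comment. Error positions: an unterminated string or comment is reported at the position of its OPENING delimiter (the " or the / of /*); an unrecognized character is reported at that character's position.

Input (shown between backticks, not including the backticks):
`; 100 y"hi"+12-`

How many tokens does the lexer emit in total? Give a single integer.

Answer: 7

Derivation:
pos=0: emit SEMI ';'
pos=2: emit NUM '100' (now at pos=5)
pos=6: emit ID 'y' (now at pos=7)
pos=7: enter STRING mode
pos=7: emit STR "hi" (now at pos=11)
pos=11: emit PLUS '+'
pos=12: emit NUM '12' (now at pos=14)
pos=14: emit MINUS '-'
DONE. 7 tokens: [SEMI, NUM, ID, STR, PLUS, NUM, MINUS]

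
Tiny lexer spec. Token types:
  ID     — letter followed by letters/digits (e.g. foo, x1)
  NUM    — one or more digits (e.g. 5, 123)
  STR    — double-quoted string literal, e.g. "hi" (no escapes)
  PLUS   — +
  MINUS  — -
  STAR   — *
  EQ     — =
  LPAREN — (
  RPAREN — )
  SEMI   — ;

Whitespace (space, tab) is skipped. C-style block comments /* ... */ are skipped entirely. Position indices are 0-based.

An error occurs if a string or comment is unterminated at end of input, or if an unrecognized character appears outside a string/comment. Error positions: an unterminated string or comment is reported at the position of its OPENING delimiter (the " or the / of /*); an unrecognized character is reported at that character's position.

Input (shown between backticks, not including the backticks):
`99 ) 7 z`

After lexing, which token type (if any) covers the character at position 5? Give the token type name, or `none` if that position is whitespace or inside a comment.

pos=0: emit NUM '99' (now at pos=2)
pos=3: emit RPAREN ')'
pos=5: emit NUM '7' (now at pos=6)
pos=7: emit ID 'z' (now at pos=8)
DONE. 4 tokens: [NUM, RPAREN, NUM, ID]
Position 5: char is '7' -> NUM

Answer: NUM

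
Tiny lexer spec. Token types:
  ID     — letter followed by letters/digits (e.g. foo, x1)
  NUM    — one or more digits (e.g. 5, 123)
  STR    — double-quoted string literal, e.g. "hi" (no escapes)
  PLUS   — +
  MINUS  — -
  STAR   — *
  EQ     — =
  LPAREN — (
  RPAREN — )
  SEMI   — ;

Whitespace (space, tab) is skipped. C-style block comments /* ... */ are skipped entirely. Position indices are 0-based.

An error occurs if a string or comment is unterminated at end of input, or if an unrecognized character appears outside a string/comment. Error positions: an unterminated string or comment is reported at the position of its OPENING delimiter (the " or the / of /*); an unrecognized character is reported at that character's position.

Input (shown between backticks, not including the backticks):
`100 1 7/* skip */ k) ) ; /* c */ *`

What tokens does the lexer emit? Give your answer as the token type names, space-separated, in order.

Answer: NUM NUM NUM ID RPAREN RPAREN SEMI STAR

Derivation:
pos=0: emit NUM '100' (now at pos=3)
pos=4: emit NUM '1' (now at pos=5)
pos=6: emit NUM '7' (now at pos=7)
pos=7: enter COMMENT mode (saw '/*')
exit COMMENT mode (now at pos=17)
pos=18: emit ID 'k' (now at pos=19)
pos=19: emit RPAREN ')'
pos=21: emit RPAREN ')'
pos=23: emit SEMI ';'
pos=25: enter COMMENT mode (saw '/*')
exit COMMENT mode (now at pos=32)
pos=33: emit STAR '*'
DONE. 8 tokens: [NUM, NUM, NUM, ID, RPAREN, RPAREN, SEMI, STAR]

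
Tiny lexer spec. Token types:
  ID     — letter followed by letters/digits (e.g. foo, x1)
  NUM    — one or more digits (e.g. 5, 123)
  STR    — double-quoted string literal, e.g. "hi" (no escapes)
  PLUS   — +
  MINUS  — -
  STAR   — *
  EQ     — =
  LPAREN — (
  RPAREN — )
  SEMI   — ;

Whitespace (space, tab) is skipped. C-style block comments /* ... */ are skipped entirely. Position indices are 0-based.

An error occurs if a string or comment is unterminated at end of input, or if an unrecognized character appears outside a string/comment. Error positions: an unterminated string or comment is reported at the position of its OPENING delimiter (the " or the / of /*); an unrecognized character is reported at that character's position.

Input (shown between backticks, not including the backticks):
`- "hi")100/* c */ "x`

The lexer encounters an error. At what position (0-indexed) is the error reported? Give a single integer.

Answer: 18

Derivation:
pos=0: emit MINUS '-'
pos=2: enter STRING mode
pos=2: emit STR "hi" (now at pos=6)
pos=6: emit RPAREN ')'
pos=7: emit NUM '100' (now at pos=10)
pos=10: enter COMMENT mode (saw '/*')
exit COMMENT mode (now at pos=17)
pos=18: enter STRING mode
pos=18: ERROR — unterminated string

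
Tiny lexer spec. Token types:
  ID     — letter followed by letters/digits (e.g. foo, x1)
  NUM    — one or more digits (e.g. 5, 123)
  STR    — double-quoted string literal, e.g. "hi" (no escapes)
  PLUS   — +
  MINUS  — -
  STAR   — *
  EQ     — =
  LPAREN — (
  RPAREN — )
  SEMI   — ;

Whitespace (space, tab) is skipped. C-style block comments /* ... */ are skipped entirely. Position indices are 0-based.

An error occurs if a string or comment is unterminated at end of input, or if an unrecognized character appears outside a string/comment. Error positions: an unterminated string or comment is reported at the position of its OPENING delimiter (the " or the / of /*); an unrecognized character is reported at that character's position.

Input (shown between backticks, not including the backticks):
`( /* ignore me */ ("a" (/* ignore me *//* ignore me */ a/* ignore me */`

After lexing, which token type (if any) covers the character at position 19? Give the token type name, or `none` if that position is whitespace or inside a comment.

pos=0: emit LPAREN '('
pos=2: enter COMMENT mode (saw '/*')
exit COMMENT mode (now at pos=17)
pos=18: emit LPAREN '('
pos=19: enter STRING mode
pos=19: emit STR "a" (now at pos=22)
pos=23: emit LPAREN '('
pos=24: enter COMMENT mode (saw '/*')
exit COMMENT mode (now at pos=39)
pos=39: enter COMMENT mode (saw '/*')
exit COMMENT mode (now at pos=54)
pos=55: emit ID 'a' (now at pos=56)
pos=56: enter COMMENT mode (saw '/*')
exit COMMENT mode (now at pos=71)
DONE. 5 tokens: [LPAREN, LPAREN, STR, LPAREN, ID]
Position 19: char is '"' -> STR

Answer: STR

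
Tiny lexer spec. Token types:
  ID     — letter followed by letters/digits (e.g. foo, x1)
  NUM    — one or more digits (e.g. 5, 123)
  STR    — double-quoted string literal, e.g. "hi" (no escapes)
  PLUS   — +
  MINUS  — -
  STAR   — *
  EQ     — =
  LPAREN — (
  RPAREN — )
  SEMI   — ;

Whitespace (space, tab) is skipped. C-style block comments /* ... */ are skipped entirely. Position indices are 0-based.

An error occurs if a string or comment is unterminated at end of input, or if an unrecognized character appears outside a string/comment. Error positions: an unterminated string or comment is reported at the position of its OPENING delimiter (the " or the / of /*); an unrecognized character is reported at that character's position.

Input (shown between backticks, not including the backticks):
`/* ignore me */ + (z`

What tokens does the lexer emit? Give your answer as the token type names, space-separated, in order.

Answer: PLUS LPAREN ID

Derivation:
pos=0: enter COMMENT mode (saw '/*')
exit COMMENT mode (now at pos=15)
pos=16: emit PLUS '+'
pos=18: emit LPAREN '('
pos=19: emit ID 'z' (now at pos=20)
DONE. 3 tokens: [PLUS, LPAREN, ID]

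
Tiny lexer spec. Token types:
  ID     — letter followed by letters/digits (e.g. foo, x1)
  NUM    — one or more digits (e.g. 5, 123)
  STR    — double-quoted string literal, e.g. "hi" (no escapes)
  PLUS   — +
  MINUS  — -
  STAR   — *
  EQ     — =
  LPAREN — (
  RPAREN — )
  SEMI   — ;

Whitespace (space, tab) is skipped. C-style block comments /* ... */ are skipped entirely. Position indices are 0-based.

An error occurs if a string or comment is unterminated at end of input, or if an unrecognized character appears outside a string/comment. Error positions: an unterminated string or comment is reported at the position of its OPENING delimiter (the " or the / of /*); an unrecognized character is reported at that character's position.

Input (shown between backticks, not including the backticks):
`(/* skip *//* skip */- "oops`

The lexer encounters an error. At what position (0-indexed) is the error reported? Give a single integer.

pos=0: emit LPAREN '('
pos=1: enter COMMENT mode (saw '/*')
exit COMMENT mode (now at pos=11)
pos=11: enter COMMENT mode (saw '/*')
exit COMMENT mode (now at pos=21)
pos=21: emit MINUS '-'
pos=23: enter STRING mode
pos=23: ERROR — unterminated string

Answer: 23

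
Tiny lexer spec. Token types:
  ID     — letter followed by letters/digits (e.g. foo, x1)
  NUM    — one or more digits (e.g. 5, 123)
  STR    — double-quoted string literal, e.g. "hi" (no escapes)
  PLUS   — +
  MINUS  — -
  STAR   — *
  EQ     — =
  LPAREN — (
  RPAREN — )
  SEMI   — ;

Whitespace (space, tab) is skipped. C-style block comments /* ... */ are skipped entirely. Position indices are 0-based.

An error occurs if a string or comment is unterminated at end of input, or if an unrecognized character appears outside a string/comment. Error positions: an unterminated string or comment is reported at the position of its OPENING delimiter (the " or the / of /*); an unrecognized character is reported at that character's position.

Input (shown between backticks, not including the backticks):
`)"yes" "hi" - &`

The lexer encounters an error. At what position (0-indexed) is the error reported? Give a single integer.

Answer: 14

Derivation:
pos=0: emit RPAREN ')'
pos=1: enter STRING mode
pos=1: emit STR "yes" (now at pos=6)
pos=7: enter STRING mode
pos=7: emit STR "hi" (now at pos=11)
pos=12: emit MINUS '-'
pos=14: ERROR — unrecognized char '&'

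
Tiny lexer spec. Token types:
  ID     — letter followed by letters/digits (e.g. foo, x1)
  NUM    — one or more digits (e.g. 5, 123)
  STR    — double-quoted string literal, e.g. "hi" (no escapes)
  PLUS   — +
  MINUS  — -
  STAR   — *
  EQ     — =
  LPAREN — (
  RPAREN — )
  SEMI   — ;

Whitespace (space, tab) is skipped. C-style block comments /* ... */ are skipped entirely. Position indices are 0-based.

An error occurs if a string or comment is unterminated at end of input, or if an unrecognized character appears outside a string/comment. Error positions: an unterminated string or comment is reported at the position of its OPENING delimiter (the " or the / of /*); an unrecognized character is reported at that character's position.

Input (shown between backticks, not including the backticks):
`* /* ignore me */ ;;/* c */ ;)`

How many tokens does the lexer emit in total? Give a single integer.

Answer: 5

Derivation:
pos=0: emit STAR '*'
pos=2: enter COMMENT mode (saw '/*')
exit COMMENT mode (now at pos=17)
pos=18: emit SEMI ';'
pos=19: emit SEMI ';'
pos=20: enter COMMENT mode (saw '/*')
exit COMMENT mode (now at pos=27)
pos=28: emit SEMI ';'
pos=29: emit RPAREN ')'
DONE. 5 tokens: [STAR, SEMI, SEMI, SEMI, RPAREN]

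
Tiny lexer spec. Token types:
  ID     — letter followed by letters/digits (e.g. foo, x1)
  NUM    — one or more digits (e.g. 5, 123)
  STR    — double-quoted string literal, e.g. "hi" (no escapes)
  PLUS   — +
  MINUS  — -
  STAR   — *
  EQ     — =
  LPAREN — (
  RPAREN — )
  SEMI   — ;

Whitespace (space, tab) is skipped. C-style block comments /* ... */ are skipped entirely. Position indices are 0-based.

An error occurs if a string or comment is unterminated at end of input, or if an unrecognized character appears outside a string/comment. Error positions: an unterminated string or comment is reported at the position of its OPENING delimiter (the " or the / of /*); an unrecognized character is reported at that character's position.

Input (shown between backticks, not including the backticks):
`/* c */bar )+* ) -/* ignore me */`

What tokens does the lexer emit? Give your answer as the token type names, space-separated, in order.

Answer: ID RPAREN PLUS STAR RPAREN MINUS

Derivation:
pos=0: enter COMMENT mode (saw '/*')
exit COMMENT mode (now at pos=7)
pos=7: emit ID 'bar' (now at pos=10)
pos=11: emit RPAREN ')'
pos=12: emit PLUS '+'
pos=13: emit STAR '*'
pos=15: emit RPAREN ')'
pos=17: emit MINUS '-'
pos=18: enter COMMENT mode (saw '/*')
exit COMMENT mode (now at pos=33)
DONE. 6 tokens: [ID, RPAREN, PLUS, STAR, RPAREN, MINUS]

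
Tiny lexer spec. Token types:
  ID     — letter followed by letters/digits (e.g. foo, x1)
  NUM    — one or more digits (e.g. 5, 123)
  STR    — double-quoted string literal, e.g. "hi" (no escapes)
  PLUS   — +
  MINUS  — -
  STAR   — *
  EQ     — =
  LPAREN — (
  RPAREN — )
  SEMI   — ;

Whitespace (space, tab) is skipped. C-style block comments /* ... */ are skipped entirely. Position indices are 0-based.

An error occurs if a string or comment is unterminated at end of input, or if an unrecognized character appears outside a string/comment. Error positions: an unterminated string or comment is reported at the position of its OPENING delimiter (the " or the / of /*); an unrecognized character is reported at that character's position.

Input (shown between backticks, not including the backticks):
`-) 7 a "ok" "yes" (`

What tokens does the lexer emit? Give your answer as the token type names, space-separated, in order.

pos=0: emit MINUS '-'
pos=1: emit RPAREN ')'
pos=3: emit NUM '7' (now at pos=4)
pos=5: emit ID 'a' (now at pos=6)
pos=7: enter STRING mode
pos=7: emit STR "ok" (now at pos=11)
pos=12: enter STRING mode
pos=12: emit STR "yes" (now at pos=17)
pos=18: emit LPAREN '('
DONE. 7 tokens: [MINUS, RPAREN, NUM, ID, STR, STR, LPAREN]

Answer: MINUS RPAREN NUM ID STR STR LPAREN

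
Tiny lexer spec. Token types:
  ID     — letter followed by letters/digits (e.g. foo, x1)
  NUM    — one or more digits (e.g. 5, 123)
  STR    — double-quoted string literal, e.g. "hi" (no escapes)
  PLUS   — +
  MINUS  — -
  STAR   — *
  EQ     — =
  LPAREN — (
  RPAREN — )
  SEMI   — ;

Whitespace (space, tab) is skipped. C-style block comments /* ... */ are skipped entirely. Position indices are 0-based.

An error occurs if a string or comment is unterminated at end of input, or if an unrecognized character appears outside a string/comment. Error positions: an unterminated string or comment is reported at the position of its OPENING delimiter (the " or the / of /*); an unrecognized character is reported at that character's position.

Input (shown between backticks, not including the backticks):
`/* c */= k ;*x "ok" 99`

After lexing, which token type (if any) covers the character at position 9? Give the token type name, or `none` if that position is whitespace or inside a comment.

pos=0: enter COMMENT mode (saw '/*')
exit COMMENT mode (now at pos=7)
pos=7: emit EQ '='
pos=9: emit ID 'k' (now at pos=10)
pos=11: emit SEMI ';'
pos=12: emit STAR '*'
pos=13: emit ID 'x' (now at pos=14)
pos=15: enter STRING mode
pos=15: emit STR "ok" (now at pos=19)
pos=20: emit NUM '99' (now at pos=22)
DONE. 7 tokens: [EQ, ID, SEMI, STAR, ID, STR, NUM]
Position 9: char is 'k' -> ID

Answer: ID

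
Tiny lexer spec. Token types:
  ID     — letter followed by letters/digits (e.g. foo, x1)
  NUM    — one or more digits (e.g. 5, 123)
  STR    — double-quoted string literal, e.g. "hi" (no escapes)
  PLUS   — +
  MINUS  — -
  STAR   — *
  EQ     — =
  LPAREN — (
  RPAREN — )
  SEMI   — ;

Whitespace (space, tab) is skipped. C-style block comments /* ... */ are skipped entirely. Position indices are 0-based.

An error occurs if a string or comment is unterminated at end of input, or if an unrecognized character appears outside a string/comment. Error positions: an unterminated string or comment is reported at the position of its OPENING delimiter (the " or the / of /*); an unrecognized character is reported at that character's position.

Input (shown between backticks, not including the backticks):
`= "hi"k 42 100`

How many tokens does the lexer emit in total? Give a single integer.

Answer: 5

Derivation:
pos=0: emit EQ '='
pos=2: enter STRING mode
pos=2: emit STR "hi" (now at pos=6)
pos=6: emit ID 'k' (now at pos=7)
pos=8: emit NUM '42' (now at pos=10)
pos=11: emit NUM '100' (now at pos=14)
DONE. 5 tokens: [EQ, STR, ID, NUM, NUM]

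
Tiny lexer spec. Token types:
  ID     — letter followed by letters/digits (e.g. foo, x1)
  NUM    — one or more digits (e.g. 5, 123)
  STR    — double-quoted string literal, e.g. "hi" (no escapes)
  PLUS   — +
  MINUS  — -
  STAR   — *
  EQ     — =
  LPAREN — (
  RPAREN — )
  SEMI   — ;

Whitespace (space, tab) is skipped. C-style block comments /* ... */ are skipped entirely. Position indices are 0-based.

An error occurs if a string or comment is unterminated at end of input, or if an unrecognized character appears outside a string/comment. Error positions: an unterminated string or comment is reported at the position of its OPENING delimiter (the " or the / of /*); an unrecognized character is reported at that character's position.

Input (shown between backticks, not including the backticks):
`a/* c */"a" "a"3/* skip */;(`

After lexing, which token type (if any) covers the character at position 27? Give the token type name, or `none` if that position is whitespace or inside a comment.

Answer: LPAREN

Derivation:
pos=0: emit ID 'a' (now at pos=1)
pos=1: enter COMMENT mode (saw '/*')
exit COMMENT mode (now at pos=8)
pos=8: enter STRING mode
pos=8: emit STR "a" (now at pos=11)
pos=12: enter STRING mode
pos=12: emit STR "a" (now at pos=15)
pos=15: emit NUM '3' (now at pos=16)
pos=16: enter COMMENT mode (saw '/*')
exit COMMENT mode (now at pos=26)
pos=26: emit SEMI ';'
pos=27: emit LPAREN '('
DONE. 6 tokens: [ID, STR, STR, NUM, SEMI, LPAREN]
Position 27: char is '(' -> LPAREN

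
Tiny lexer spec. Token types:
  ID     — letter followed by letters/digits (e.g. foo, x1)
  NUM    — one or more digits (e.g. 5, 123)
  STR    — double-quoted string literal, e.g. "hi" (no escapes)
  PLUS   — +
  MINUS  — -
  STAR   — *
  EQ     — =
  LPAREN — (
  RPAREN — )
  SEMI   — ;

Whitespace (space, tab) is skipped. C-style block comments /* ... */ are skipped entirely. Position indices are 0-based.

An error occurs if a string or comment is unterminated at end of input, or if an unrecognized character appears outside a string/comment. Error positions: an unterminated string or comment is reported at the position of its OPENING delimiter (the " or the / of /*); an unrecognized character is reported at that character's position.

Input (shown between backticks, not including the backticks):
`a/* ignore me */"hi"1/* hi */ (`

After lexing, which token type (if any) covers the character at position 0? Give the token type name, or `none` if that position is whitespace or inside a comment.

Answer: ID

Derivation:
pos=0: emit ID 'a' (now at pos=1)
pos=1: enter COMMENT mode (saw '/*')
exit COMMENT mode (now at pos=16)
pos=16: enter STRING mode
pos=16: emit STR "hi" (now at pos=20)
pos=20: emit NUM '1' (now at pos=21)
pos=21: enter COMMENT mode (saw '/*')
exit COMMENT mode (now at pos=29)
pos=30: emit LPAREN '('
DONE. 4 tokens: [ID, STR, NUM, LPAREN]
Position 0: char is 'a' -> ID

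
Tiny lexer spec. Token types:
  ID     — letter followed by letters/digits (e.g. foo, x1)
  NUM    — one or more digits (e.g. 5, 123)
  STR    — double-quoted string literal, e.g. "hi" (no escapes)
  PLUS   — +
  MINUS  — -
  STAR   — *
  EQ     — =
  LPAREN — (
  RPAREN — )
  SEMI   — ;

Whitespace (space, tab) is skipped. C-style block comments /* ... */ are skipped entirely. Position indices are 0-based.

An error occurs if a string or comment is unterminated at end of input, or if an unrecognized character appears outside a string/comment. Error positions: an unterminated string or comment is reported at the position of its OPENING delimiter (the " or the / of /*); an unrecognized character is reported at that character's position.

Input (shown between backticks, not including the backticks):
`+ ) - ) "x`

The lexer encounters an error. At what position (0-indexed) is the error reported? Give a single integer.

Answer: 8

Derivation:
pos=0: emit PLUS '+'
pos=2: emit RPAREN ')'
pos=4: emit MINUS '-'
pos=6: emit RPAREN ')'
pos=8: enter STRING mode
pos=8: ERROR — unterminated string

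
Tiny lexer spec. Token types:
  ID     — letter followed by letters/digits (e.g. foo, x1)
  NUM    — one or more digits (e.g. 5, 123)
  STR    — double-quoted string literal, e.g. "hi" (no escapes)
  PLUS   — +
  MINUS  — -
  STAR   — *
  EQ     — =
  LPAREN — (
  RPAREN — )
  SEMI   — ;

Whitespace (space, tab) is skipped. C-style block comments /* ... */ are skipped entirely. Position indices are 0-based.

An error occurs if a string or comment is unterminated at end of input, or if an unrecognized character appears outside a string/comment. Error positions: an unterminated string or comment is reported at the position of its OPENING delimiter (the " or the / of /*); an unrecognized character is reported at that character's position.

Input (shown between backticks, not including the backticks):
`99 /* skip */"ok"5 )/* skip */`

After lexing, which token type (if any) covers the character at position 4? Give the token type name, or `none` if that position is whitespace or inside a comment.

pos=0: emit NUM '99' (now at pos=2)
pos=3: enter COMMENT mode (saw '/*')
exit COMMENT mode (now at pos=13)
pos=13: enter STRING mode
pos=13: emit STR "ok" (now at pos=17)
pos=17: emit NUM '5' (now at pos=18)
pos=19: emit RPAREN ')'
pos=20: enter COMMENT mode (saw '/*')
exit COMMENT mode (now at pos=30)
DONE. 4 tokens: [NUM, STR, NUM, RPAREN]
Position 4: char is '*' -> none

Answer: none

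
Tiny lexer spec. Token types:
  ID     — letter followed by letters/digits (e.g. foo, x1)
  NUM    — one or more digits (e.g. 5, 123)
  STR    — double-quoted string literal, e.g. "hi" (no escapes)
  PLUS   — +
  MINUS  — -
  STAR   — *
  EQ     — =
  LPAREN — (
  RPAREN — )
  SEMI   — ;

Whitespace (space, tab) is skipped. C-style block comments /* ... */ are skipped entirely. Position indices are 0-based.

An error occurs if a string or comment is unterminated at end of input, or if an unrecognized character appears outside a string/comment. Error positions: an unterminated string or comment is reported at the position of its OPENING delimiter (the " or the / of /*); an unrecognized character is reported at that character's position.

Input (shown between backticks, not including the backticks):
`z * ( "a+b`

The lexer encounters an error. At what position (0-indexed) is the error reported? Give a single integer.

Answer: 6

Derivation:
pos=0: emit ID 'z' (now at pos=1)
pos=2: emit STAR '*'
pos=4: emit LPAREN '('
pos=6: enter STRING mode
pos=6: ERROR — unterminated string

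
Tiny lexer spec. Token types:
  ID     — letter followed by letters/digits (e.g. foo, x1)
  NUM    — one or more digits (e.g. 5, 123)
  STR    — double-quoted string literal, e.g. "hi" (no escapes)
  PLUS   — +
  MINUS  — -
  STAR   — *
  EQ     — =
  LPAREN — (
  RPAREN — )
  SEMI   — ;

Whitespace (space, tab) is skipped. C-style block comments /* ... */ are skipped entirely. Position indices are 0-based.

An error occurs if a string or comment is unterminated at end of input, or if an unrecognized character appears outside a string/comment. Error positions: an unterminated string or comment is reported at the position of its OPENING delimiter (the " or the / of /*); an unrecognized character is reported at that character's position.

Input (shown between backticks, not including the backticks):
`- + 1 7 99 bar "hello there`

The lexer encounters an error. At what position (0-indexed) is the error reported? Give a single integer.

Answer: 15

Derivation:
pos=0: emit MINUS '-'
pos=2: emit PLUS '+'
pos=4: emit NUM '1' (now at pos=5)
pos=6: emit NUM '7' (now at pos=7)
pos=8: emit NUM '99' (now at pos=10)
pos=11: emit ID 'bar' (now at pos=14)
pos=15: enter STRING mode
pos=15: ERROR — unterminated string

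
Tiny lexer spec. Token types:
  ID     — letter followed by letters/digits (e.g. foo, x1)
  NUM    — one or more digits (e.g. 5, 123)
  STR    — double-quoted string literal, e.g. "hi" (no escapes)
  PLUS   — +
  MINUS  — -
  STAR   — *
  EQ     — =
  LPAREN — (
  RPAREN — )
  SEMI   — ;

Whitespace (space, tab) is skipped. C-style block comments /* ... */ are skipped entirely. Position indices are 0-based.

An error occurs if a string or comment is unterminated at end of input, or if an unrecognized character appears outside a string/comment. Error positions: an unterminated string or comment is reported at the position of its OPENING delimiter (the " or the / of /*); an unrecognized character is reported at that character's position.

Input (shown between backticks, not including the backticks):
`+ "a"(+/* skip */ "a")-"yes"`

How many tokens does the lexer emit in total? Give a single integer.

pos=0: emit PLUS '+'
pos=2: enter STRING mode
pos=2: emit STR "a" (now at pos=5)
pos=5: emit LPAREN '('
pos=6: emit PLUS '+'
pos=7: enter COMMENT mode (saw '/*')
exit COMMENT mode (now at pos=17)
pos=18: enter STRING mode
pos=18: emit STR "a" (now at pos=21)
pos=21: emit RPAREN ')'
pos=22: emit MINUS '-'
pos=23: enter STRING mode
pos=23: emit STR "yes" (now at pos=28)
DONE. 8 tokens: [PLUS, STR, LPAREN, PLUS, STR, RPAREN, MINUS, STR]

Answer: 8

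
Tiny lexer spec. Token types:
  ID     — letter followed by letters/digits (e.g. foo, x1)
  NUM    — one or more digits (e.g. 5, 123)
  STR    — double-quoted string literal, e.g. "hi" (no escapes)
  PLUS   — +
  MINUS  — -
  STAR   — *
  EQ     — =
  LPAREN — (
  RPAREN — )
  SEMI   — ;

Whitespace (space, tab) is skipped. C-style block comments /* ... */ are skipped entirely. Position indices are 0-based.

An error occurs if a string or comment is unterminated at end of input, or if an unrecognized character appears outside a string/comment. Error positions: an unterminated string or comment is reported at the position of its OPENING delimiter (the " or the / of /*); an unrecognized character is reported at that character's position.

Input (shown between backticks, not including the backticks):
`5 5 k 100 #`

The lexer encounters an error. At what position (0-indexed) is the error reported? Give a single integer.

Answer: 10

Derivation:
pos=0: emit NUM '5' (now at pos=1)
pos=2: emit NUM '5' (now at pos=3)
pos=4: emit ID 'k' (now at pos=5)
pos=6: emit NUM '100' (now at pos=9)
pos=10: ERROR — unrecognized char '#'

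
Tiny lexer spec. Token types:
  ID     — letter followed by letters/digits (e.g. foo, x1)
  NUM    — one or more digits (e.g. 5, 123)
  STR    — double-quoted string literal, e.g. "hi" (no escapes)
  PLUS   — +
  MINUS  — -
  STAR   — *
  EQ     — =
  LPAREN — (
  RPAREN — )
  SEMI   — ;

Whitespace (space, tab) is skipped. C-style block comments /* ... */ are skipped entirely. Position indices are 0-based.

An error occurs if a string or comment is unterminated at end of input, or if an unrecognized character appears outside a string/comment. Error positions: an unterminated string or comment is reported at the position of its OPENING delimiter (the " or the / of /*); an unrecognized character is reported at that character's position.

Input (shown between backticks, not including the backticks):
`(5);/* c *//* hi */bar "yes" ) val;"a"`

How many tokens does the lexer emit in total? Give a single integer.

pos=0: emit LPAREN '('
pos=1: emit NUM '5' (now at pos=2)
pos=2: emit RPAREN ')'
pos=3: emit SEMI ';'
pos=4: enter COMMENT mode (saw '/*')
exit COMMENT mode (now at pos=11)
pos=11: enter COMMENT mode (saw '/*')
exit COMMENT mode (now at pos=19)
pos=19: emit ID 'bar' (now at pos=22)
pos=23: enter STRING mode
pos=23: emit STR "yes" (now at pos=28)
pos=29: emit RPAREN ')'
pos=31: emit ID 'val' (now at pos=34)
pos=34: emit SEMI ';'
pos=35: enter STRING mode
pos=35: emit STR "a" (now at pos=38)
DONE. 10 tokens: [LPAREN, NUM, RPAREN, SEMI, ID, STR, RPAREN, ID, SEMI, STR]

Answer: 10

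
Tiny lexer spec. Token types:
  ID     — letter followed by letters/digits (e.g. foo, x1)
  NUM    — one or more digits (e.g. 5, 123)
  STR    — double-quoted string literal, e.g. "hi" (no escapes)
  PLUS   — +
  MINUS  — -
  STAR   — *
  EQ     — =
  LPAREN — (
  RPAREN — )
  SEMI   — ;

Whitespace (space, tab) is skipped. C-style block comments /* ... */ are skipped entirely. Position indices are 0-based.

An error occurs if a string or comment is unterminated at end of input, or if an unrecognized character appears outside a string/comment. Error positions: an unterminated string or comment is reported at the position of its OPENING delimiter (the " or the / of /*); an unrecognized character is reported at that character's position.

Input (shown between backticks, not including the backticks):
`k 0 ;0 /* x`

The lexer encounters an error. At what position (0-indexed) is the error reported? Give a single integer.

Answer: 7

Derivation:
pos=0: emit ID 'k' (now at pos=1)
pos=2: emit NUM '0' (now at pos=3)
pos=4: emit SEMI ';'
pos=5: emit NUM '0' (now at pos=6)
pos=7: enter COMMENT mode (saw '/*')
pos=7: ERROR — unterminated comment (reached EOF)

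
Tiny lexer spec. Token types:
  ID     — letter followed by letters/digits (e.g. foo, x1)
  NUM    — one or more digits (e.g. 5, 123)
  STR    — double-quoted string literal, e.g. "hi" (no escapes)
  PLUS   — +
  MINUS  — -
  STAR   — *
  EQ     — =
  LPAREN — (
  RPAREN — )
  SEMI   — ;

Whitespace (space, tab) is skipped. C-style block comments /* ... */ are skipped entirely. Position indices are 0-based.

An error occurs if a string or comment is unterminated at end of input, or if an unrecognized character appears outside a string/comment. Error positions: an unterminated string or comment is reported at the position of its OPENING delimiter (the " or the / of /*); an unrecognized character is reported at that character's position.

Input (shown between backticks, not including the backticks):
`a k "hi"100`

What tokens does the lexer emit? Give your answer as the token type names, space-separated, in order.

pos=0: emit ID 'a' (now at pos=1)
pos=2: emit ID 'k' (now at pos=3)
pos=4: enter STRING mode
pos=4: emit STR "hi" (now at pos=8)
pos=8: emit NUM '100' (now at pos=11)
DONE. 4 tokens: [ID, ID, STR, NUM]

Answer: ID ID STR NUM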